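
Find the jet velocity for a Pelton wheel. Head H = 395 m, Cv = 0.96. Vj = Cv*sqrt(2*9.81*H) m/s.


Vj = 0.96 * sqrt(2*9.81*395) = 84.5122 m/s


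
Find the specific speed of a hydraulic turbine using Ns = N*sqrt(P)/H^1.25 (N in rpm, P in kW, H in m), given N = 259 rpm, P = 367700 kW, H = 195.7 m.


Ns = 259 * 367700^0.5 / 195.7^1.25 = 214.5646


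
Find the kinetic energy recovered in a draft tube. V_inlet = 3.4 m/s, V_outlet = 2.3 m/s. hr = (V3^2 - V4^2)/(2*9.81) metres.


hr = (3.4^2 - 2.3^2) / (2*9.81) = 0.3196 m


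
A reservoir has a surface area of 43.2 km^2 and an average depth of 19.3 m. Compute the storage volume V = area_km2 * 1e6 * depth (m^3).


V = 43.2 * 1e6 * 19.3 = 8.3376e+08 m^3


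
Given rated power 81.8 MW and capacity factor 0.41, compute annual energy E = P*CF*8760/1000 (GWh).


E = 81.8 * 0.41 * 8760 / 1000 = 293.7929 GWh


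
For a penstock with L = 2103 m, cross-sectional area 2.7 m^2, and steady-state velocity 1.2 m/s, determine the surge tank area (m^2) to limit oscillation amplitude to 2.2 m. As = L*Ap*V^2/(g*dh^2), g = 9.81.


As = 2103 * 2.7 * 1.2^2 / (9.81 * 2.2^2) = 172.2071 m^2


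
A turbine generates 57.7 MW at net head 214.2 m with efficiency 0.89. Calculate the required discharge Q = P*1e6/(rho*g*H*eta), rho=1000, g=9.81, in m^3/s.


Q = 57.7 * 1e6 / (1000 * 9.81 * 214.2 * 0.89) = 30.8530 m^3/s


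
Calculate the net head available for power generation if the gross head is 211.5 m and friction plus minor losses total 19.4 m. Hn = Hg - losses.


Hn = 211.5 - 19.4 = 192.1000 m


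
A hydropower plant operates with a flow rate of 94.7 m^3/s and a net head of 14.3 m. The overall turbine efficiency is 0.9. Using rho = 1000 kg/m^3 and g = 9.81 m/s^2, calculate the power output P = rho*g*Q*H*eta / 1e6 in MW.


P = 1000 * 9.81 * 94.7 * 14.3 * 0.9 / 1e6 = 11.9563 MW


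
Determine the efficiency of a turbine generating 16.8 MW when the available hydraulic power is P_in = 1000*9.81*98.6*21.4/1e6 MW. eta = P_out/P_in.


P_in = 1000 * 9.81 * 98.6 * 21.4 / 1e6 = 20.6995 MW
eta = 16.8 / 20.6995 = 0.8116


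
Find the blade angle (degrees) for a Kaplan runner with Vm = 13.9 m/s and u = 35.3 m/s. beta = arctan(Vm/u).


beta = arctan(13.9 / 35.3) = 21.4929 degrees


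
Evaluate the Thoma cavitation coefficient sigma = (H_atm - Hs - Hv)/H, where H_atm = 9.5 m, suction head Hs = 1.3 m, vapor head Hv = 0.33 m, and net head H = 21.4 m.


sigma = (9.5 - 1.3 - 0.33) / 21.4 = 0.3678


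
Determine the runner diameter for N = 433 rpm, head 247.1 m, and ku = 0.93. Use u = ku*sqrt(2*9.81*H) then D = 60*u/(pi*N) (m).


u = 0.93 * sqrt(2*9.81*247.1) = 64.7543 m/s
D = 60 * 64.7543 / (pi * 433) = 2.8562 m


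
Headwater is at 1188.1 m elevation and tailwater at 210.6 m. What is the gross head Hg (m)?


Hg = 1188.1 - 210.6 = 977.5000 m


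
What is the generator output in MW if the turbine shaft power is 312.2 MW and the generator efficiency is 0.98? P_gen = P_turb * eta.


P_gen = 312.2 * 0.98 = 305.9560 MW


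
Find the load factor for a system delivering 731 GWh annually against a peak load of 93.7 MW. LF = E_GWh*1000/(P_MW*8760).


LF = 731 * 1000 / (93.7 * 8760) = 0.8906


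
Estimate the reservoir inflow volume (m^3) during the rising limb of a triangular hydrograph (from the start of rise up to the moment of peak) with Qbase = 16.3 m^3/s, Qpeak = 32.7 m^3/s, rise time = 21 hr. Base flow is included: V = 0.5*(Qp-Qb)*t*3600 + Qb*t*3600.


V = 0.5*(32.7 - 16.3)*21*3600 + 16.3*21*3600 = 1.8522e+06 m^3


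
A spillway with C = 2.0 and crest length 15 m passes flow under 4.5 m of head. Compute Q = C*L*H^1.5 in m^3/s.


Q = 2.0 * 15 * 4.5^1.5 = 286.3782 m^3/s


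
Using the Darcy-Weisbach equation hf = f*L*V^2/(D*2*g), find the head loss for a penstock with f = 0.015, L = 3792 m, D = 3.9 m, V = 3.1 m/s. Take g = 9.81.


hf = 0.015 * 3792 * 3.1^2 / (3.9 * 2 * 9.81) = 7.1436 m


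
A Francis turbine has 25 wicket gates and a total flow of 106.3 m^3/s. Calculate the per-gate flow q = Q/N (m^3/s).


q = 106.3 / 25 = 4.2520 m^3/s


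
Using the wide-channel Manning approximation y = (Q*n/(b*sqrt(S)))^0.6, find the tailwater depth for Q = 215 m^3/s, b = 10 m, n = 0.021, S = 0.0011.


y = (215 * 0.021 / (10 * 0.0011^0.5))^0.6 = 4.7905 m


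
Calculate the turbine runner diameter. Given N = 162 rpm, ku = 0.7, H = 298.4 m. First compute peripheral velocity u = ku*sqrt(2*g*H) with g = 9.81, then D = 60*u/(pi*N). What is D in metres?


u = 0.7 * sqrt(2*9.81*298.4) = 53.5608 m/s
D = 60 * 53.5608 / (pi * 162) = 6.3144 m


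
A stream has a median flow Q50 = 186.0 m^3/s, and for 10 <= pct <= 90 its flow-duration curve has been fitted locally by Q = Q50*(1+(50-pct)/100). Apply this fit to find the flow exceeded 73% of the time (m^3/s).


Q = 186.0 * (1 + (50 - 73)/100) = 143.2200 m^3/s


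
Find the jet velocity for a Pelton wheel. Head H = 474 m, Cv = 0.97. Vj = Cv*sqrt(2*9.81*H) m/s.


Vj = 0.97 * sqrt(2*9.81*474) = 93.5428 m/s


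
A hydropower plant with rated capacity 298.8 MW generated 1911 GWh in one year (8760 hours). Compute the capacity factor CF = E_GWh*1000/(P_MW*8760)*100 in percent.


CF = 1911 * 1000 / (298.8 * 8760) * 100 = 73.0089 %


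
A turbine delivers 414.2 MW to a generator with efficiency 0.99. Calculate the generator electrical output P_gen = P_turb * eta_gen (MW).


P_gen = 414.2 * 0.99 = 410.0580 MW


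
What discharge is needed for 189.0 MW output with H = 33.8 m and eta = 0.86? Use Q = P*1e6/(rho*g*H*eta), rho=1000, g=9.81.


Q = 189.0 * 1e6 / (1000 * 9.81 * 33.8 * 0.86) = 662.7926 m^3/s


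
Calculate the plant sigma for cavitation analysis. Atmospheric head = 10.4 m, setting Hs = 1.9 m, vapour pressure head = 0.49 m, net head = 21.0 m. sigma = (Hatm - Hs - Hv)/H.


sigma = (10.4 - 1.9 - 0.49) / 21.0 = 0.3814


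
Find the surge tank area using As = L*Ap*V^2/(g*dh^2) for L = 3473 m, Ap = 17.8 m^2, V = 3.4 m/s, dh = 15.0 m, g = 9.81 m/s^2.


As = 3473 * 17.8 * 3.4^2 / (9.81 * 15.0^2) = 323.7659 m^2


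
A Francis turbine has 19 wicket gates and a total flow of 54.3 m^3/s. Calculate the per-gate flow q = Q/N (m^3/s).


q = 54.3 / 19 = 2.8579 m^3/s


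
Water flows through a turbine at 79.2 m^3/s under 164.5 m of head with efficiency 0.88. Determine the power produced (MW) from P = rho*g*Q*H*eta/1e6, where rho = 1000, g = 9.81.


P = 1000 * 9.81 * 79.2 * 164.5 * 0.88 / 1e6 = 112.4716 MW


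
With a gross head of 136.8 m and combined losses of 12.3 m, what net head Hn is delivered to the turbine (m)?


Hn = 136.8 - 12.3 = 124.5000 m


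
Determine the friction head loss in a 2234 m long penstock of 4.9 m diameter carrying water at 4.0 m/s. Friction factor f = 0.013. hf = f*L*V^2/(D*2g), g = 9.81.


hf = 0.013 * 2234 * 4.0^2 / (4.9 * 2 * 9.81) = 4.8334 m


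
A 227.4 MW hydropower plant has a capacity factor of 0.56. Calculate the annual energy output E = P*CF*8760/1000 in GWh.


E = 227.4 * 0.56 * 8760 / 1000 = 1115.5334 GWh


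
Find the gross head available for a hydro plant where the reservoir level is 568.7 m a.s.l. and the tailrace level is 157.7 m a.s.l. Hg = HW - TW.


Hg = 568.7 - 157.7 = 411.0000 m


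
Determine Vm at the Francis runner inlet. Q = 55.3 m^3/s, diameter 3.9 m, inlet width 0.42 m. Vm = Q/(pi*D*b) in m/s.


Vm = 55.3 / (pi * 3.9 * 0.42) = 10.7464 m/s


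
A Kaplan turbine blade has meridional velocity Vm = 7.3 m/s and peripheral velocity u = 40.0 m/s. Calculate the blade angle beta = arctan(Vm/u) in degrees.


beta = arctan(7.3 / 40.0) = 10.3427 degrees


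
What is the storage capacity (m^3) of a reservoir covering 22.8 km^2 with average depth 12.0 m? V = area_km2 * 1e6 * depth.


V = 22.8 * 1e6 * 12.0 = 2.7360e+08 m^3


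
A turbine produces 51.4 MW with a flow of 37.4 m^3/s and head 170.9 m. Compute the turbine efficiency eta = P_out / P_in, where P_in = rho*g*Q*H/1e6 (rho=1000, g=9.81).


P_in = 1000 * 9.81 * 37.4 * 170.9 / 1e6 = 62.7022 MW
eta = 51.4 / 62.7022 = 0.8197


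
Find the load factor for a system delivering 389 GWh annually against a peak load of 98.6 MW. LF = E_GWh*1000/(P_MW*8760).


LF = 389 * 1000 / (98.6 * 8760) = 0.4504


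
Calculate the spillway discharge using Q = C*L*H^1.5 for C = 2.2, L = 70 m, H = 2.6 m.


Q = 2.2 * 70 * 2.6^1.5 = 645.6256 m^3/s


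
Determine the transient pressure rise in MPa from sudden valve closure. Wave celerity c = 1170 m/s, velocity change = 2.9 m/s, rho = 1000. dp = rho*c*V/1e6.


dp = 1000 * 1170 * 2.9 / 1e6 = 3.3930 MPa


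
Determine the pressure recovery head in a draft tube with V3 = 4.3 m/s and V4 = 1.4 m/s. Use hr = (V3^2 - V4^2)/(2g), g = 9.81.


hr = (4.3^2 - 1.4^2) / (2*9.81) = 0.8425 m


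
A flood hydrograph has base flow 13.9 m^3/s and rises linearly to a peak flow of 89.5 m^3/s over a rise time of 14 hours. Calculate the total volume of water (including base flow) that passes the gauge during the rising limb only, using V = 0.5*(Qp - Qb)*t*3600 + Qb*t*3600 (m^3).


V = 0.5*(89.5 - 13.9)*14*3600 + 13.9*14*3600 = 2.6057e+06 m^3


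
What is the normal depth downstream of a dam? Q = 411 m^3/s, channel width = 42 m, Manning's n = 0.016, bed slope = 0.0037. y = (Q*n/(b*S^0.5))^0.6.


y = (411 * 0.016 / (42 * 0.0037^0.5))^0.6 = 1.7635 m


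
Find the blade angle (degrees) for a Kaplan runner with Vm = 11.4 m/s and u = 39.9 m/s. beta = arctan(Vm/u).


beta = arctan(11.4 / 39.9) = 15.9454 degrees


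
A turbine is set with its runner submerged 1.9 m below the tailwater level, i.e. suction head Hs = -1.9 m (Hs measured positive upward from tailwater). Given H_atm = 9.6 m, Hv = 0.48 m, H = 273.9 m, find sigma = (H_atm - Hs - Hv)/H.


sigma = (9.6 - (-1.9) - 0.48) / 273.9 = 0.0402


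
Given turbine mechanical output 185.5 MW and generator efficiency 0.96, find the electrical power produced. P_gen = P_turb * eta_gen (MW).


P_gen = 185.5 * 0.96 = 178.0800 MW


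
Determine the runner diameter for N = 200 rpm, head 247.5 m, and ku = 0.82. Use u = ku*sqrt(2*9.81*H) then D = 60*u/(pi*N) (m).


u = 0.82 * sqrt(2*9.81*247.5) = 57.1414 m/s
D = 60 * 57.1414 / (pi * 200) = 5.4566 m


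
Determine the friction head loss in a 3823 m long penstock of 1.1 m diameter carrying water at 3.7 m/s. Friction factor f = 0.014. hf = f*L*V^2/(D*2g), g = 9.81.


hf = 0.014 * 3823 * 3.7^2 / (1.1 * 2 * 9.81) = 33.9503 m


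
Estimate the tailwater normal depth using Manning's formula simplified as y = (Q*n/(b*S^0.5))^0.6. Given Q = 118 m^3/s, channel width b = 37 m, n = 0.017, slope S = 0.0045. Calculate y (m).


y = (118 * 0.017 / (37 * 0.0045^0.5))^0.6 = 0.8801 m


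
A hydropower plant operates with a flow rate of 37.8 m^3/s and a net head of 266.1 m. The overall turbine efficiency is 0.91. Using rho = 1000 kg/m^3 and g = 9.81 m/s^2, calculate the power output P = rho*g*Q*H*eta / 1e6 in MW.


P = 1000 * 9.81 * 37.8 * 266.1 * 0.91 / 1e6 = 89.7939 MW


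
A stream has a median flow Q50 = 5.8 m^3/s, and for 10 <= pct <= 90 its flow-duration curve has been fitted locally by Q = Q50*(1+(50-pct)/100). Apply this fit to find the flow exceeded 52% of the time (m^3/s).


Q = 5.8 * (1 + (50 - 52)/100) = 5.6840 m^3/s


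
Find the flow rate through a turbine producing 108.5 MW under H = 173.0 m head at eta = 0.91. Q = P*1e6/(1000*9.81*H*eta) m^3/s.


Q = 108.5 * 1e6 / (1000 * 9.81 * 173.0 * 0.91) = 70.2544 m^3/s


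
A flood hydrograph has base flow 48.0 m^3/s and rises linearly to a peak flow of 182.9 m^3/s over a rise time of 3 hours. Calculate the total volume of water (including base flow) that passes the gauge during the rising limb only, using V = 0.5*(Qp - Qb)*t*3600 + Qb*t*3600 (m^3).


V = 0.5*(182.9 - 48.0)*3*3600 + 48.0*3*3600 = 1.2469e+06 m^3


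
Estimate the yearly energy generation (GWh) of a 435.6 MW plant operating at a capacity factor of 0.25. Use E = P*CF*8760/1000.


E = 435.6 * 0.25 * 8760 / 1000 = 953.9640 GWh


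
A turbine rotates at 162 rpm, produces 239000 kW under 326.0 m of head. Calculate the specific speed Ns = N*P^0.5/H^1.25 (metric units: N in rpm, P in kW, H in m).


Ns = 162 * 239000^0.5 / 326.0^1.25 = 57.1731


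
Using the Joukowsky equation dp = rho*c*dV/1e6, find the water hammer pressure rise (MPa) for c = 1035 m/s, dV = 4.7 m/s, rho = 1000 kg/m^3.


dp = 1000 * 1035 * 4.7 / 1e6 = 4.8645 MPa


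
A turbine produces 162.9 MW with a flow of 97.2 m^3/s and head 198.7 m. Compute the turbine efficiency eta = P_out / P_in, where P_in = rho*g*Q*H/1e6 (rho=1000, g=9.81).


P_in = 1000 * 9.81 * 97.2 * 198.7 / 1e6 = 189.4668 MW
eta = 162.9 / 189.4668 = 0.8598


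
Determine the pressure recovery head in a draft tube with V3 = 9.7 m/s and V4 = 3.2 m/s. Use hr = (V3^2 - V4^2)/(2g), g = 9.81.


hr = (9.7^2 - 3.2^2) / (2*9.81) = 4.2737 m


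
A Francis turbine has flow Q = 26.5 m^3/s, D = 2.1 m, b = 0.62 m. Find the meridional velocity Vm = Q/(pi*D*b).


Vm = 26.5 / (pi * 2.1 * 0.62) = 6.4787 m/s


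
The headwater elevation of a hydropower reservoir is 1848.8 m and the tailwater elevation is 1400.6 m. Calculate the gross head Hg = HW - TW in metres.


Hg = 1848.8 - 1400.6 = 448.2000 m


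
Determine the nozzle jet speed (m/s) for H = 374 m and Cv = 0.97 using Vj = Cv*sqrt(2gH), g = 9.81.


Vj = 0.97 * sqrt(2*9.81*374) = 83.0916 m/s


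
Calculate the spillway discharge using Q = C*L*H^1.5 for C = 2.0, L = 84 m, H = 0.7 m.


Q = 2.0 * 84 * 0.7^1.5 = 98.3912 m^3/s


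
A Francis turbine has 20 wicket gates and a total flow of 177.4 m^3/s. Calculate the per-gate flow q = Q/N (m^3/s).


q = 177.4 / 20 = 8.8700 m^3/s


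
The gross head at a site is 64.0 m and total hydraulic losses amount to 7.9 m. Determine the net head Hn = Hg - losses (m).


Hn = 64.0 - 7.9 = 56.1000 m


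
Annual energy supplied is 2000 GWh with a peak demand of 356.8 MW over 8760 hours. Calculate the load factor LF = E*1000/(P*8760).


LF = 2000 * 1000 / (356.8 * 8760) = 0.6399


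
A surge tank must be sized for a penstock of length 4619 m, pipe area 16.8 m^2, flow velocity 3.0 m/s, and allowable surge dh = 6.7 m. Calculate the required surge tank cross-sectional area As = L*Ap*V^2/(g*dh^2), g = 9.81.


As = 4619 * 16.8 * 3.0^2 / (9.81 * 6.7^2) = 1585.9195 m^2


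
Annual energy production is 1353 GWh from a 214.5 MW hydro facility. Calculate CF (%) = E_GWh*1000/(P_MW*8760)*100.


CF = 1353 * 1000 / (214.5 * 8760) * 100 = 72.0056 %


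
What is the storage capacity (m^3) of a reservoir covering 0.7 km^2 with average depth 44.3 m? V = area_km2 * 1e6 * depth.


V = 0.7 * 1e6 * 44.3 = 3.1010e+07 m^3


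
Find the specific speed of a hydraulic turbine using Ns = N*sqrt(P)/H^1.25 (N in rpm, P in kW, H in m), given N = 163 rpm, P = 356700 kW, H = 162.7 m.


Ns = 163 * 356700^0.5 / 162.7^1.25 = 167.5347


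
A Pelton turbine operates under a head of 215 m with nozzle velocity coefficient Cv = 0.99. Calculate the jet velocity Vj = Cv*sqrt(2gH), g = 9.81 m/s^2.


Vj = 0.99 * sqrt(2*9.81*215) = 64.2990 m/s


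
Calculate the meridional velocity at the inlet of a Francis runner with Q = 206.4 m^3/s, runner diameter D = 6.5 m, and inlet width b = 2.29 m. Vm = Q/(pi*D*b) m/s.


Vm = 206.4 / (pi * 6.5 * 2.29) = 4.4138 m/s


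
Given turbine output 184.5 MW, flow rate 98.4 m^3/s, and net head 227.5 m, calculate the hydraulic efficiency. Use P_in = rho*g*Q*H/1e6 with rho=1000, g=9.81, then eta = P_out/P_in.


P_in = 1000 * 9.81 * 98.4 * 227.5 / 1e6 = 219.6067 MW
eta = 184.5 / 219.6067 = 0.8401


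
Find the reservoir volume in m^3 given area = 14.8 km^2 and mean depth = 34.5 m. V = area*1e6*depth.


V = 14.8 * 1e6 * 34.5 = 5.1060e+08 m^3


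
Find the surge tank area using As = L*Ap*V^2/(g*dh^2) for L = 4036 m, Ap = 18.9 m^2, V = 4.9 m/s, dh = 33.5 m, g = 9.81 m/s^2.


As = 4036 * 18.9 * 4.9^2 / (9.81 * 33.5^2) = 166.3591 m^2


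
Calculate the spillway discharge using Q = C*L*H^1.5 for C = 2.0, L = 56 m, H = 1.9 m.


Q = 2.0 * 56 * 1.9^1.5 = 293.3246 m^3/s


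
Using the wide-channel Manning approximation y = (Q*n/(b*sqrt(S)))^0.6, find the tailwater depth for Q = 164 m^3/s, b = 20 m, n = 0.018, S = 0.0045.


y = (164 * 0.018 / (20 * 0.0045^0.5))^0.6 = 1.6050 m


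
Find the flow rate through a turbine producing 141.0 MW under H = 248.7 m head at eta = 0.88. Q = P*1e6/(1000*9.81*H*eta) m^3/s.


Q = 141.0 * 1e6 / (1000 * 9.81 * 248.7 * 0.88) = 65.6737 m^3/s


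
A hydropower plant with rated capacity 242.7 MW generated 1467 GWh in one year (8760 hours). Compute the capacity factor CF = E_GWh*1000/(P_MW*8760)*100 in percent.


CF = 1467 * 1000 / (242.7 * 8760) * 100 = 69.0011 %


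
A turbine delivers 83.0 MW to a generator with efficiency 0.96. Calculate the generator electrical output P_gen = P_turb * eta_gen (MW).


P_gen = 83.0 * 0.96 = 79.6800 MW


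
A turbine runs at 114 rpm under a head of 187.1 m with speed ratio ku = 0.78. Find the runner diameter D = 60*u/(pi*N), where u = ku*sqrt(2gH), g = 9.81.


u = 0.78 * sqrt(2*9.81*187.1) = 47.2586 m/s
D = 60 * 47.2586 / (pi * 114) = 7.9173 m


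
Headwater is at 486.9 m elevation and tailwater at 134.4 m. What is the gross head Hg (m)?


Hg = 486.9 - 134.4 = 352.5000 m


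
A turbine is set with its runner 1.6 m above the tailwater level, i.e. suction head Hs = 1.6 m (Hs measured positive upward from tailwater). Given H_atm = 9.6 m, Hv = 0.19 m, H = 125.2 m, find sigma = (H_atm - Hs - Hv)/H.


sigma = (9.6 - 1.6 - 0.19) / 125.2 = 0.0624


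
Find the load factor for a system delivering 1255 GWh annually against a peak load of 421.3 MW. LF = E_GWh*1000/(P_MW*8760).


LF = 1255 * 1000 / (421.3 * 8760) = 0.3401


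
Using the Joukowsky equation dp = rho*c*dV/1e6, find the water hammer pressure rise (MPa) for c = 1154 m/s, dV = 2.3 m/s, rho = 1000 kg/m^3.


dp = 1000 * 1154 * 2.3 / 1e6 = 2.6542 MPa


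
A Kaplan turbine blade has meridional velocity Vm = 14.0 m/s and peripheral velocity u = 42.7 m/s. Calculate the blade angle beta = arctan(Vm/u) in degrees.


beta = arctan(14.0 / 42.7) = 18.1527 degrees


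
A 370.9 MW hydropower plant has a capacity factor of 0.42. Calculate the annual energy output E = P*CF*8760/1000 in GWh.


E = 370.9 * 0.42 * 8760 / 1000 = 1364.6153 GWh


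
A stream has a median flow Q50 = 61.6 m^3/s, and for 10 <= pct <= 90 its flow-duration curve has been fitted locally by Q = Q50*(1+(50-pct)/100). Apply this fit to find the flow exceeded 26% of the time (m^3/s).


Q = 61.6 * (1 + (50 - 26)/100) = 76.3840 m^3/s


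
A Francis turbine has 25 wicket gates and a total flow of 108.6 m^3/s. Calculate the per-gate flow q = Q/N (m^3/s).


q = 108.6 / 25 = 4.3440 m^3/s


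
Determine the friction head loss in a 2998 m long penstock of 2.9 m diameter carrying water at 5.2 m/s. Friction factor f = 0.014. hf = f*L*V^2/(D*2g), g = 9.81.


hf = 0.014 * 2998 * 5.2^2 / (2.9 * 2 * 9.81) = 19.9466 m


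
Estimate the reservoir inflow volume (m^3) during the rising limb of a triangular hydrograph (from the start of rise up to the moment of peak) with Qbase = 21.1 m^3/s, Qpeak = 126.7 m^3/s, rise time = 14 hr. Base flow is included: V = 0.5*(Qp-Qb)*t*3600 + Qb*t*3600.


V = 0.5*(126.7 - 21.1)*14*3600 + 21.1*14*3600 = 3.7246e+06 m^3


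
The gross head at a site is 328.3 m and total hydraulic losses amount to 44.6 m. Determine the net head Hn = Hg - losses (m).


Hn = 328.3 - 44.6 = 283.7000 m


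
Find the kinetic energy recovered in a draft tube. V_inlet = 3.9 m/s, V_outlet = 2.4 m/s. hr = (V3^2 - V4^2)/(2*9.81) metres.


hr = (3.9^2 - 2.4^2) / (2*9.81) = 0.4817 m


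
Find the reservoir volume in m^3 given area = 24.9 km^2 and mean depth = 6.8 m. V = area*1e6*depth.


V = 24.9 * 1e6 * 6.8 = 1.6932e+08 m^3


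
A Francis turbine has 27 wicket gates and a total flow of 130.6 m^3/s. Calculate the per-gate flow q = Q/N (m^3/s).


q = 130.6 / 27 = 4.8370 m^3/s


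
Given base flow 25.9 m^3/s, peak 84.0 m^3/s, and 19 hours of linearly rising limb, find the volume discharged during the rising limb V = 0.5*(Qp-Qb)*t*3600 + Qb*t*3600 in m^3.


V = 0.5*(84.0 - 25.9)*19*3600 + 25.9*19*3600 = 3.7586e+06 m^3


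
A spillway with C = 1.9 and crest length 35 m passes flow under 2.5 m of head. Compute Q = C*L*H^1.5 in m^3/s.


Q = 1.9 * 35 * 2.5^1.5 = 262.8643 m^3/s


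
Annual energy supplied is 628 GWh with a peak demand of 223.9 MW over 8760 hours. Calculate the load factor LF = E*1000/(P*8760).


LF = 628 * 1000 / (223.9 * 8760) = 0.3202


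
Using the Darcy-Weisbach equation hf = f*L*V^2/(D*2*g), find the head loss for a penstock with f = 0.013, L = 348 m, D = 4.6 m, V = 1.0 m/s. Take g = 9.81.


hf = 0.013 * 348 * 1.0^2 / (4.6 * 2 * 9.81) = 0.0501 m


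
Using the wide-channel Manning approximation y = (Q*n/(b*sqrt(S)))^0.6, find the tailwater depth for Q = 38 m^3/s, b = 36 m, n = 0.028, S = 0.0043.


y = (38 * 0.028 / (36 * 0.0043^0.5))^0.6 = 0.6199 m


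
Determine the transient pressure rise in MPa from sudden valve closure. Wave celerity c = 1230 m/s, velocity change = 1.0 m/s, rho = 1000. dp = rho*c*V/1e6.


dp = 1000 * 1230 * 1.0 / 1e6 = 1.2300 MPa


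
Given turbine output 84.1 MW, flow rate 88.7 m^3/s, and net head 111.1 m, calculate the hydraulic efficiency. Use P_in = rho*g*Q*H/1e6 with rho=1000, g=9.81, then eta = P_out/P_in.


P_in = 1000 * 9.81 * 88.7 * 111.1 / 1e6 = 96.6733 MW
eta = 84.1 / 96.6733 = 0.8699


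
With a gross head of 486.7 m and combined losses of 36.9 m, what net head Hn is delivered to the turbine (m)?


Hn = 486.7 - 36.9 = 449.8000 m


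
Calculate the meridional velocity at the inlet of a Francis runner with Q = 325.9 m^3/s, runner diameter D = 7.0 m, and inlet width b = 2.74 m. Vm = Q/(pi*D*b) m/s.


Vm = 325.9 / (pi * 7.0 * 2.74) = 5.4086 m/s


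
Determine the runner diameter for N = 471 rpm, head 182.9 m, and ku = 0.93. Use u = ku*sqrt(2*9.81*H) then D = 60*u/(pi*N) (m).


u = 0.93 * sqrt(2*9.81*182.9) = 55.7108 m/s
D = 60 * 55.7108 / (pi * 471) = 2.2590 m


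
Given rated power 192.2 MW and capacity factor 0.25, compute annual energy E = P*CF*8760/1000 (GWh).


E = 192.2 * 0.25 * 8760 / 1000 = 420.9180 GWh


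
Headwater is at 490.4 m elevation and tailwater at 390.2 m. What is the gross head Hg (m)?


Hg = 490.4 - 390.2 = 100.2000 m


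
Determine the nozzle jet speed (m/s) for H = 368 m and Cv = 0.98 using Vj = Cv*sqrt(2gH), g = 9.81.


Vj = 0.98 * sqrt(2*9.81*368) = 83.2721 m/s


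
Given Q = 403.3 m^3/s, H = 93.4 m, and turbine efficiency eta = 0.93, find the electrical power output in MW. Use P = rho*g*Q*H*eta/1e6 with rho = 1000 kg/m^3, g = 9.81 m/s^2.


P = 1000 * 9.81 * 403.3 * 93.4 * 0.93 / 1e6 = 343.6585 MW


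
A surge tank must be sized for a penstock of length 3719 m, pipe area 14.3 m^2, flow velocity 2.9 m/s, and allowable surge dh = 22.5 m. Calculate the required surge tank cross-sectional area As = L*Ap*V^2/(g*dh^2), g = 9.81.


As = 3719 * 14.3 * 2.9^2 / (9.81 * 22.5^2) = 90.0584 m^2


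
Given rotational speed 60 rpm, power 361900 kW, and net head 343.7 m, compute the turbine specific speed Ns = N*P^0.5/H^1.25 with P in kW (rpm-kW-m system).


Ns = 60 * 361900^0.5 / 343.7^1.25 = 24.3905


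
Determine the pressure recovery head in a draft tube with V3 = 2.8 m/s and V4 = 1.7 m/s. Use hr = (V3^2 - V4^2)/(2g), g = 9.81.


hr = (2.8^2 - 1.7^2) / (2*9.81) = 0.2523 m


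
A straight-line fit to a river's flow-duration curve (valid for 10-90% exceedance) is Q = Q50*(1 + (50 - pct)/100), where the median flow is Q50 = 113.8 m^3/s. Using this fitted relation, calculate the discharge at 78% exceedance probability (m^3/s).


Q = 113.8 * (1 + (50 - 78)/100) = 81.9360 m^3/s


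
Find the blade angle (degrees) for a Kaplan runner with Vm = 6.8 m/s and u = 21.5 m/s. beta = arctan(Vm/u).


beta = arctan(6.8 / 21.5) = 17.5511 degrees


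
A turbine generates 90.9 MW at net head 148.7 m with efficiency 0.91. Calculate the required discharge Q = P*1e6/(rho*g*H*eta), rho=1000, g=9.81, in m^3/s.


Q = 90.9 * 1e6 / (1000 * 9.81 * 148.7 * 0.91) = 68.4767 m^3/s


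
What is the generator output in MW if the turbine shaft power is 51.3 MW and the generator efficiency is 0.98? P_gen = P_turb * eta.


P_gen = 51.3 * 0.98 = 50.2740 MW


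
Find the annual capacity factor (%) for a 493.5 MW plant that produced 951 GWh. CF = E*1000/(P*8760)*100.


CF = 951 * 1000 / (493.5 * 8760) * 100 = 21.9983 %


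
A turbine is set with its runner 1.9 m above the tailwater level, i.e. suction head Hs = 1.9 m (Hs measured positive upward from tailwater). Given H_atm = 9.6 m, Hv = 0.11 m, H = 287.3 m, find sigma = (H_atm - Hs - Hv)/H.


sigma = (9.6 - 1.9 - 0.11) / 287.3 = 0.0264


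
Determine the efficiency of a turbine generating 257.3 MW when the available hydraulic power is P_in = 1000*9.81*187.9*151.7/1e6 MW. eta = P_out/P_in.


P_in = 1000 * 9.81 * 187.9 * 151.7 / 1e6 = 279.6285 MW
eta = 257.3 / 279.6285 = 0.9201


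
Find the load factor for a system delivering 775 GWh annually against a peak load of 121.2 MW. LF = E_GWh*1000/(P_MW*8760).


LF = 775 * 1000 / (121.2 * 8760) = 0.7300


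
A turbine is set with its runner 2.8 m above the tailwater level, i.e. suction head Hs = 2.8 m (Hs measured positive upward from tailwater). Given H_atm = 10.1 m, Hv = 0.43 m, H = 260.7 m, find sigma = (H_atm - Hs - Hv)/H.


sigma = (10.1 - 2.8 - 0.43) / 260.7 = 0.0264


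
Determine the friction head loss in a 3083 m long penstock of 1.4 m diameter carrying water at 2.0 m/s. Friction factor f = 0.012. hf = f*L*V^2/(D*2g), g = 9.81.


hf = 0.012 * 3083 * 2.0^2 / (1.4 * 2 * 9.81) = 5.3875 m


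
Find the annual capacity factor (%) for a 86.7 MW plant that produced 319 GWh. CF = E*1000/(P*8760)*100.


CF = 319 * 1000 / (86.7 * 8760) * 100 = 42.0018 %


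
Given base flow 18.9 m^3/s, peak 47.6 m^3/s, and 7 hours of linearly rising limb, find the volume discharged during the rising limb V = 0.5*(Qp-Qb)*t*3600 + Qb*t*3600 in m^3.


V = 0.5*(47.6 - 18.9)*7*3600 + 18.9*7*3600 = 837900.0000 m^3


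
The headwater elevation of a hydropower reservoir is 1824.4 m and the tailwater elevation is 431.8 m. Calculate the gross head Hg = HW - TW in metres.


Hg = 1824.4 - 431.8 = 1392.6000 m


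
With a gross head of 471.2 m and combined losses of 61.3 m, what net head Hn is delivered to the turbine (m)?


Hn = 471.2 - 61.3 = 409.9000 m


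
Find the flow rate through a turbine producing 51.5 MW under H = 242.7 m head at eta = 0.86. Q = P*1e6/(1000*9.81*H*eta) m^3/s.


Q = 51.5 * 1e6 / (1000 * 9.81 * 242.7 * 0.86) = 25.1519 m^3/s


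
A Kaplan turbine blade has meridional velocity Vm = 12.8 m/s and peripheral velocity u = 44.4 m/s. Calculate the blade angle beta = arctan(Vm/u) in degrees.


beta = arctan(12.8 / 44.4) = 16.0817 degrees


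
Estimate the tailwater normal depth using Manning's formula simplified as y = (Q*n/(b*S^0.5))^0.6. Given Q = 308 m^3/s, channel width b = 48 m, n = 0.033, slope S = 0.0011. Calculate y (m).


y = (308 * 0.033 / (48 * 0.0011^0.5))^0.6 = 3.0414 m


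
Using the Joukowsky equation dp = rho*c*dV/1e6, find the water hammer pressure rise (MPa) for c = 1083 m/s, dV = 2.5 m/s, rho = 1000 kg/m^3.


dp = 1000 * 1083 * 2.5 / 1e6 = 2.7075 MPa


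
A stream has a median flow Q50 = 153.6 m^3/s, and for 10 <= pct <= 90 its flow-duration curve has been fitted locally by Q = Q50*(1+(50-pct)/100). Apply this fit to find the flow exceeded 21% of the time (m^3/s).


Q = 153.6 * (1 + (50 - 21)/100) = 198.1440 m^3/s


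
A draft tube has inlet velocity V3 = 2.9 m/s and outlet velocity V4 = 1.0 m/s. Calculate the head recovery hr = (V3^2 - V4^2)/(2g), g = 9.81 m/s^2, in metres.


hr = (2.9^2 - 1.0^2) / (2*9.81) = 0.3777 m


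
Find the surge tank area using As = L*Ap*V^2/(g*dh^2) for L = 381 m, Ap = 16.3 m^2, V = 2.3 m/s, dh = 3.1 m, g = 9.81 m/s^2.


As = 381 * 16.3 * 2.3^2 / (9.81 * 3.1^2) = 348.4784 m^2


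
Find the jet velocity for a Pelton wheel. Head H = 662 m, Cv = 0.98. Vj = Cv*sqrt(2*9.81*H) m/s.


Vj = 0.98 * sqrt(2*9.81*662) = 111.6875 m/s


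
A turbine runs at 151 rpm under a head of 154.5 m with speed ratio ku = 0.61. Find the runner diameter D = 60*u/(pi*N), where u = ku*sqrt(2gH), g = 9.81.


u = 0.61 * sqrt(2*9.81*154.5) = 33.5849 m/s
D = 60 * 33.5849 / (pi * 151) = 4.2478 m


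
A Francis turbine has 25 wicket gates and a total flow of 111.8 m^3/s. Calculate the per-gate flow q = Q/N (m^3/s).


q = 111.8 / 25 = 4.4720 m^3/s


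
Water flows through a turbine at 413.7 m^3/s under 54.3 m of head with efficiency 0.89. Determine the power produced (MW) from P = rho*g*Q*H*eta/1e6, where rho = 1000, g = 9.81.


P = 1000 * 9.81 * 413.7 * 54.3 * 0.89 / 1e6 = 196.1302 MW


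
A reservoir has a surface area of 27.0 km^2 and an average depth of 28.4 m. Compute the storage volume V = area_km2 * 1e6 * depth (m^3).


V = 27.0 * 1e6 * 28.4 = 7.6680e+08 m^3


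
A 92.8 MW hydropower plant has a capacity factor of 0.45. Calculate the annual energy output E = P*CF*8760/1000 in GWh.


E = 92.8 * 0.45 * 8760 / 1000 = 365.8176 GWh


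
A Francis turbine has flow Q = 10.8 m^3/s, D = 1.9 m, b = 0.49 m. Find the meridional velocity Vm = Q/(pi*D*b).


Vm = 10.8 / (pi * 1.9 * 0.49) = 3.6925 m/s


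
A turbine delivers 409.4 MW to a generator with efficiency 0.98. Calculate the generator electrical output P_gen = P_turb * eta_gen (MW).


P_gen = 409.4 * 0.98 = 401.2120 MW


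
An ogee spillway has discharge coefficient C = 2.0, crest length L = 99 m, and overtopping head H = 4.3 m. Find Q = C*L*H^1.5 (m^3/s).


Q = 2.0 * 99 * 4.3^1.5 = 1765.5006 m^3/s


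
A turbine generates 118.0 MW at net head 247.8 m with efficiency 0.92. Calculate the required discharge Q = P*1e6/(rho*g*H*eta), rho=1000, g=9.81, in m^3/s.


Q = 118.0 * 1e6 / (1000 * 9.81 * 247.8 * 0.92) = 52.7623 m^3/s


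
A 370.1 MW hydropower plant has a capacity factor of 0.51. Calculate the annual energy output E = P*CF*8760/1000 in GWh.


E = 370.1 * 0.51 * 8760 / 1000 = 1653.4588 GWh


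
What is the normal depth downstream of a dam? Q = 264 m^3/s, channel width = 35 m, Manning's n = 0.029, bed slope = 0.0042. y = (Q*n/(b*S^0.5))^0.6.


y = (264 * 0.029 / (35 * 0.0042^0.5))^0.6 = 2.0748 m


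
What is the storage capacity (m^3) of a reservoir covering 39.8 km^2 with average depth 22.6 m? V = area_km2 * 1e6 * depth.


V = 39.8 * 1e6 * 22.6 = 8.9948e+08 m^3


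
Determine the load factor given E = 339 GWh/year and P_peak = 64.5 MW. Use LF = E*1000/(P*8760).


LF = 339 * 1000 / (64.5 * 8760) = 0.6000


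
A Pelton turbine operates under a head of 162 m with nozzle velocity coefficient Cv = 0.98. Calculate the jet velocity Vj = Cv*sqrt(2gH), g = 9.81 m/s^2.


Vj = 0.98 * sqrt(2*9.81*162) = 55.2501 m/s


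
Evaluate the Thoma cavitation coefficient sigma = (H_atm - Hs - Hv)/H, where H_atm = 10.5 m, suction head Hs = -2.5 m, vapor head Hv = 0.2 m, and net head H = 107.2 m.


sigma = (10.5 - (-2.5) - 0.2) / 107.2 = 0.1194


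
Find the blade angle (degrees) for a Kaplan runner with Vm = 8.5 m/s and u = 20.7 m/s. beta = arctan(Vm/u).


beta = arctan(8.5 / 20.7) = 22.3244 degrees


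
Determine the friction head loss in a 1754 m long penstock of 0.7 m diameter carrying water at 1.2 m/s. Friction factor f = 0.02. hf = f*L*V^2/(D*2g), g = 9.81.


hf = 0.02 * 1754 * 1.2^2 / (0.7 * 2 * 9.81) = 3.6781 m


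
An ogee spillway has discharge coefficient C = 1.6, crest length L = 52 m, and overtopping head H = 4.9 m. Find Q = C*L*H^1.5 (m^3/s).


Q = 1.6 * 52 * 4.9^1.5 = 902.4381 m^3/s


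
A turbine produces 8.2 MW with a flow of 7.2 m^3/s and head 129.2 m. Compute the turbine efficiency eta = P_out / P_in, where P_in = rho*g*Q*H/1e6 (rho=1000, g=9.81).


P_in = 1000 * 9.81 * 7.2 * 129.2 / 1e6 = 9.1257 MW
eta = 8.2 / 9.1257 = 0.8986


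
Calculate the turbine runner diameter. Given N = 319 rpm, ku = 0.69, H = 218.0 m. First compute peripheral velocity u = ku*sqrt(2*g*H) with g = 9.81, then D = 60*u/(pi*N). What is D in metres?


u = 0.69 * sqrt(2*9.81*218.0) = 45.1260 m/s
D = 60 * 45.1260 / (pi * 319) = 2.7017 m


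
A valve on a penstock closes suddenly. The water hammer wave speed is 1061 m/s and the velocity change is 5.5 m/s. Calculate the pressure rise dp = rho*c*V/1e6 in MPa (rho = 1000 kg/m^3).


dp = 1000 * 1061 * 5.5 / 1e6 = 5.8355 MPa


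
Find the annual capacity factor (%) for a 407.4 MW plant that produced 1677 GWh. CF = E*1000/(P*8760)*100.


CF = 1677 * 1000 / (407.4 * 8760) * 100 = 46.9903 %


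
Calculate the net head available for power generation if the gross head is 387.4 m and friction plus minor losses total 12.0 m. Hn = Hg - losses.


Hn = 387.4 - 12.0 = 375.4000 m


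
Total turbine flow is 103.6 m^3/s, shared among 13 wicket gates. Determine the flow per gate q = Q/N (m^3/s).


q = 103.6 / 13 = 7.9692 m^3/s


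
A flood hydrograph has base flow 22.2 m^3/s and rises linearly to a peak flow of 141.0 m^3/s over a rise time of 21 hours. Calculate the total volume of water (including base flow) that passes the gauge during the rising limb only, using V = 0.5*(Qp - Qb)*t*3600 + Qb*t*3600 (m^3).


V = 0.5*(141.0 - 22.2)*21*3600 + 22.2*21*3600 = 6.1690e+06 m^3


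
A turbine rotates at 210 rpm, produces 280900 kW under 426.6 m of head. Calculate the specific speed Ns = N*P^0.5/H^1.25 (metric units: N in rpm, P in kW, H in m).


Ns = 210 * 280900^0.5 / 426.6^1.25 = 57.4076


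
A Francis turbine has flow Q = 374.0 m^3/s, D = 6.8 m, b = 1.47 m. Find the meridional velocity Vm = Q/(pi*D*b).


Vm = 374.0 / (pi * 6.8 * 1.47) = 11.9096 m/s


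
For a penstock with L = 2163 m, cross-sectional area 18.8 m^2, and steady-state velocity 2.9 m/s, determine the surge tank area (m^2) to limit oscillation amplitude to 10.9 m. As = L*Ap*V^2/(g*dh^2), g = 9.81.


As = 2163 * 18.8 * 2.9^2 / (9.81 * 10.9^2) = 293.4191 m^2


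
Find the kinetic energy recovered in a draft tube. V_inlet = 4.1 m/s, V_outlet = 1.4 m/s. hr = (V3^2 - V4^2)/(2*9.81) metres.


hr = (4.1^2 - 1.4^2) / (2*9.81) = 0.7569 m


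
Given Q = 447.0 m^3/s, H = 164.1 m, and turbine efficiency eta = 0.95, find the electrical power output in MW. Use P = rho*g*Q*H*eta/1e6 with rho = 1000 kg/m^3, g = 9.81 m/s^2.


P = 1000 * 9.81 * 447.0 * 164.1 * 0.95 / 1e6 = 683.6105 MW


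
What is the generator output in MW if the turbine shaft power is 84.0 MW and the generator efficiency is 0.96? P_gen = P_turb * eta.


P_gen = 84.0 * 0.96 = 80.6400 MW


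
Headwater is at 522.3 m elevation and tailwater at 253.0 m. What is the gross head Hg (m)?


Hg = 522.3 - 253.0 = 269.3000 m


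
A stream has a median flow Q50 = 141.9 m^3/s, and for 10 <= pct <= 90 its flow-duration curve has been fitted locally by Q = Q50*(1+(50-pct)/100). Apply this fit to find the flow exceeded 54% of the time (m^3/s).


Q = 141.9 * (1 + (50 - 54)/100) = 136.2240 m^3/s


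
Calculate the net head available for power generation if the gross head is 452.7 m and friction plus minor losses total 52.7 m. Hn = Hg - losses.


Hn = 452.7 - 52.7 = 400.0000 m


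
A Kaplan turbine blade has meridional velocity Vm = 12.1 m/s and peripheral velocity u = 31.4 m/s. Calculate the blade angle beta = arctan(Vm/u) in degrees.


beta = arctan(12.1 / 31.4) = 21.0742 degrees


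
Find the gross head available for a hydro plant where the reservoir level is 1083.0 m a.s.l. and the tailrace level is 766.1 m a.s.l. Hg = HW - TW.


Hg = 1083.0 - 766.1 = 316.9000 m


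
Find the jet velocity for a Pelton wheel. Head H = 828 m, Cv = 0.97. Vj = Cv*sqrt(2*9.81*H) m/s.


Vj = 0.97 * sqrt(2*9.81*828) = 123.6336 m/s


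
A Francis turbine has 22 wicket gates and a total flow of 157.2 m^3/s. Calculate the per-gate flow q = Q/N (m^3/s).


q = 157.2 / 22 = 7.1455 m^3/s


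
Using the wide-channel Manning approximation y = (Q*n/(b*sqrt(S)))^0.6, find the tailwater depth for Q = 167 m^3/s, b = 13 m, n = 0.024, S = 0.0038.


y = (167 * 0.024 / (13 * 0.0038^0.5))^0.6 = 2.6270 m


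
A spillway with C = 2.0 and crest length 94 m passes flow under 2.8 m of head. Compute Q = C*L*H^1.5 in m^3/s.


Q = 2.0 * 94 * 2.8^1.5 = 880.8357 m^3/s


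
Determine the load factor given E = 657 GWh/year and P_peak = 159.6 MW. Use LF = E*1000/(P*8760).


LF = 657 * 1000 / (159.6 * 8760) = 0.4699


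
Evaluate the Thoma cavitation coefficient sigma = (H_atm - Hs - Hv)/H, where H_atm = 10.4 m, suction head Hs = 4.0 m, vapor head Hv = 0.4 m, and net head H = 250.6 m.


sigma = (10.4 - 4.0 - 0.4) / 250.6 = 0.0239


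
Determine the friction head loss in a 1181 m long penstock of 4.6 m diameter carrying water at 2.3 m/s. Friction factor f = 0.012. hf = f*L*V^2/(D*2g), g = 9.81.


hf = 0.012 * 1181 * 2.3^2 / (4.6 * 2 * 9.81) = 0.8307 m


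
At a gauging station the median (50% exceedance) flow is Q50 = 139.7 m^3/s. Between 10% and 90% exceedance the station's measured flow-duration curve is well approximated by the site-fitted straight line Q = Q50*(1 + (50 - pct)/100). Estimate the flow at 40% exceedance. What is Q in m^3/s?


Q = 139.7 * (1 + (50 - 40)/100) = 153.6700 m^3/s


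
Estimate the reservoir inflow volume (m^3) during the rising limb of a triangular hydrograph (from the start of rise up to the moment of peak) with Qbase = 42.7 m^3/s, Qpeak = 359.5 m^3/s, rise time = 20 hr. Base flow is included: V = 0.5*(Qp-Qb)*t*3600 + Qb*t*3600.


V = 0.5*(359.5 - 42.7)*20*3600 + 42.7*20*3600 = 1.4479e+07 m^3


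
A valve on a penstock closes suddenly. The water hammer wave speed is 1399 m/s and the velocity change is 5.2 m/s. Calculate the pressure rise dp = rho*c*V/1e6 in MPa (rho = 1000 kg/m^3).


dp = 1000 * 1399 * 5.2 / 1e6 = 7.2748 MPa


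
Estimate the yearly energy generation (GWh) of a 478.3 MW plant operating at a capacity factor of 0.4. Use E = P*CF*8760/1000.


E = 478.3 * 0.4 * 8760 / 1000 = 1675.9632 GWh


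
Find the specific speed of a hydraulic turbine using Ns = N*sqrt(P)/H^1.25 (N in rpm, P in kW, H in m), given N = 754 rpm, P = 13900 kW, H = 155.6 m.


Ns = 754 * 13900^0.5 / 155.6^1.25 = 161.7584


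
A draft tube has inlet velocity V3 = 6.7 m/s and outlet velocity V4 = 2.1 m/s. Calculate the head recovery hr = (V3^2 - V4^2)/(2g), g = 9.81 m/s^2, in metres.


hr = (6.7^2 - 2.1^2) / (2*9.81) = 2.0632 m


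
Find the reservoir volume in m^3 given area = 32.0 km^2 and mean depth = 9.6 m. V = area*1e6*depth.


V = 32.0 * 1e6 * 9.6 = 3.0720e+08 m^3


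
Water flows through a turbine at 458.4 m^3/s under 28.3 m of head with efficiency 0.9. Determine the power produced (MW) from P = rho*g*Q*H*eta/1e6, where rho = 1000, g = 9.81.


P = 1000 * 9.81 * 458.4 * 28.3 * 0.9 / 1e6 = 114.5361 MW


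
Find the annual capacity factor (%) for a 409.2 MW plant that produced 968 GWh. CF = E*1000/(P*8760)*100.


CF = 968 * 1000 / (409.2 * 8760) * 100 = 27.0045 %


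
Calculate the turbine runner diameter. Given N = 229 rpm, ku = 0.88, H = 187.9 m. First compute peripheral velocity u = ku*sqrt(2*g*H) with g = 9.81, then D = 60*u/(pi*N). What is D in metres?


u = 0.88 * sqrt(2*9.81*187.9) = 53.4313 m/s
D = 60 * 53.4313 / (pi * 229) = 4.4562 m


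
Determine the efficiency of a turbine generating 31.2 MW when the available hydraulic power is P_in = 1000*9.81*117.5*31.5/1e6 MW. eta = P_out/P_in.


P_in = 1000 * 9.81 * 117.5 * 31.5 / 1e6 = 36.3093 MW
eta = 31.2 / 36.3093 = 0.8593
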